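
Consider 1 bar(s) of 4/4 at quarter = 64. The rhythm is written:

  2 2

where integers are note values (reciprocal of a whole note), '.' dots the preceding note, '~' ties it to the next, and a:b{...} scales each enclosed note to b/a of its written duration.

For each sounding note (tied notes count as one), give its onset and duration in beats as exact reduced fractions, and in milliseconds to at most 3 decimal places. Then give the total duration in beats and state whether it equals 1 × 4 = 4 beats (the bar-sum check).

1) 0.0ms=0b +1875.0ms=2b
2) 1875.0ms=2b +1875.0ms=2b
Σ=4b of 4 (64bpm 4/4) — PASS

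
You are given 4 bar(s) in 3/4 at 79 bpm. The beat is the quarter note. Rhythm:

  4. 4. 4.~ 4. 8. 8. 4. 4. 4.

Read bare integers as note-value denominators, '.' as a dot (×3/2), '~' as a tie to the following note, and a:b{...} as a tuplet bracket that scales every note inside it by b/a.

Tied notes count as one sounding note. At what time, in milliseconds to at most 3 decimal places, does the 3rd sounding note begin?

1. 0.0ms @ 0 + 1139.241ms (3/2)
2. 1139.241ms @ 3/2 + 1139.241ms (3/2)
3. 2278.481ms @ 3 + 2278.481ms (3)
4. 4556.962ms @ 6 + 569.62ms (3/4)
5. 5126.582ms @ 27/4 + 569.62ms (3/4)
6. 5696.203ms @ 15/2 + 1139.241ms (3/2)
7. 6835.443ms @ 9 + 1139.241ms (3/2)
8. 7974.684ms @ 21/2 + 1139.241ms (3/2)

note 3 onset = 3b = 2278.481ms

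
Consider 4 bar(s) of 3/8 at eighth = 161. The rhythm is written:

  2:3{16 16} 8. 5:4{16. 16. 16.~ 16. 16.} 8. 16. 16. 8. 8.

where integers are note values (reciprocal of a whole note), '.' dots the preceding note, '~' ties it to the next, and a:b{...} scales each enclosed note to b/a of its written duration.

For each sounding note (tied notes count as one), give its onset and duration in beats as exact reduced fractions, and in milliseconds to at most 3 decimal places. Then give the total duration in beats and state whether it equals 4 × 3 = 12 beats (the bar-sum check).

1) 0.0ms=0b +279.503ms=3/4b
2) 279.503ms=3/4b +279.503ms=3/4b
3) 559.006ms=3/2b +559.006ms=3/2b
4) 1118.012ms=3b +223.602ms=3/5b
5) 1341.615ms=18/5b +223.602ms=3/5b
6) 1565.217ms=21/5b +447.205ms=6/5b
7) 2012.422ms=27/5b +223.602ms=3/5b
8) 2236.025ms=6b +559.006ms=3/2b
9) 2795.031ms=15/2b +279.503ms=3/4b
10) 3074.534ms=33/4b +279.503ms=3/4b
11) 3354.037ms=9b +559.006ms=3/2b
12) 3913.043ms=21/2b +559.006ms=3/2b
Σ=12b of 12 (161bpm 3/8) — PASS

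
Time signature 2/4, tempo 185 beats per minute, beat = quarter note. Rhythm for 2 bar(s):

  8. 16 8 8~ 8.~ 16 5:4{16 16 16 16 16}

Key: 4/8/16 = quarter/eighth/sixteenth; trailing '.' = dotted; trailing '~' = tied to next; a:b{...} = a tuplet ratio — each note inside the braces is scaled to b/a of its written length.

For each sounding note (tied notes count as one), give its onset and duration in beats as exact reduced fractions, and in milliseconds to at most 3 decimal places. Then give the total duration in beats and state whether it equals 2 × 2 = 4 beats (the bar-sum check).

1) 0.0ms=0b +243.243ms=3/4b
2) 243.243ms=3/4b +81.081ms=1/4b
3) 324.324ms=1b +162.162ms=1/2b
4) 486.486ms=3/2b +486.486ms=3/2b
5) 972.973ms=3b +64.865ms=1/5b
6) 1037.838ms=16/5b +64.865ms=1/5b
7) 1102.703ms=17/5b +64.865ms=1/5b
8) 1167.568ms=18/5b +64.865ms=1/5b
9) 1232.432ms=19/5b +64.865ms=1/5b
Σ=4b of 4 (185bpm 2/4) — PASS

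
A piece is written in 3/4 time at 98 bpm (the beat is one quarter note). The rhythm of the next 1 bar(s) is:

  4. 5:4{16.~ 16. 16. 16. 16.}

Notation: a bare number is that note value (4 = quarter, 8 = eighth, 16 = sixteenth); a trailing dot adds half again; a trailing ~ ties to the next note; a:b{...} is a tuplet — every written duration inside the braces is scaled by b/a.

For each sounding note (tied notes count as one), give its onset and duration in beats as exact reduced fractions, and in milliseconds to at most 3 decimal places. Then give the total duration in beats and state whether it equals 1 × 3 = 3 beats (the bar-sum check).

1) 0.0ms=0b +918.367ms=3/2b
2) 918.367ms=3/2b +367.347ms=3/5b
3) 1285.714ms=21/10b +183.673ms=3/10b
4) 1469.388ms=12/5b +183.673ms=3/10b
5) 1653.061ms=27/10b +183.673ms=3/10b
Σ=3b of 3 (98bpm 3/4) — PASS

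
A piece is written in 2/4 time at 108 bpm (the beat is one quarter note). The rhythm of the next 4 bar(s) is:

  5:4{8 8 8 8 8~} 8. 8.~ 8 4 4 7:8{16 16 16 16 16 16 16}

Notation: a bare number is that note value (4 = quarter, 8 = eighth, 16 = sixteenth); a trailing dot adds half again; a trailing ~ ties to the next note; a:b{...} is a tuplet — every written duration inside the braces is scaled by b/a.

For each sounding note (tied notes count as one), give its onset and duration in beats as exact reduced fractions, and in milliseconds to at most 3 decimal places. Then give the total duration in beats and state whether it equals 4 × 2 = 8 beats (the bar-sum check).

1) 0.0ms=0b +222.222ms=2/5b
2) 222.222ms=2/5b +222.222ms=2/5b
3) 444.444ms=4/5b +222.222ms=2/5b
4) 666.667ms=6/5b +222.222ms=2/5b
5) 888.889ms=8/5b +638.889ms=23/20b
6) 1527.778ms=11/4b +694.444ms=5/4b
7) 2222.222ms=4b +555.556ms=1b
8) 2777.778ms=5b +555.556ms=1b
9) 3333.333ms=6b +158.73ms=2/7b
10) 3492.063ms=44/7b +158.73ms=2/7b
11) 3650.794ms=46/7b +158.73ms=2/7b
12) 3809.524ms=48/7b +158.73ms=2/7b
13) 3968.254ms=50/7b +158.73ms=2/7b
14) 4126.984ms=52/7b +158.73ms=2/7b
15) 4285.714ms=54/7b +158.73ms=2/7b
Σ=8b of 8 (108bpm 2/4) — PASS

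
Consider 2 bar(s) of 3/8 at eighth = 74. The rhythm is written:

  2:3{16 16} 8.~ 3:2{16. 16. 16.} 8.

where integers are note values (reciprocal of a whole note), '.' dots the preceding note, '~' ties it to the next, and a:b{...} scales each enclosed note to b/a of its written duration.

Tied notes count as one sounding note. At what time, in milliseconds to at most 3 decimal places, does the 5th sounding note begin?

1. 0.0ms @ 0 + 608.108ms (3/4)
2. 608.108ms @ 3/4 + 608.108ms (3/4)
3. 1216.216ms @ 3/2 + 1621.622ms (2)
4. 2837.838ms @ 7/2 + 405.405ms (1/2)
5. 3243.243ms @ 4 + 405.405ms (1/2)
6. 3648.649ms @ 9/2 + 1216.216ms (3/2)

note 5 onset = 4b = 3243.243ms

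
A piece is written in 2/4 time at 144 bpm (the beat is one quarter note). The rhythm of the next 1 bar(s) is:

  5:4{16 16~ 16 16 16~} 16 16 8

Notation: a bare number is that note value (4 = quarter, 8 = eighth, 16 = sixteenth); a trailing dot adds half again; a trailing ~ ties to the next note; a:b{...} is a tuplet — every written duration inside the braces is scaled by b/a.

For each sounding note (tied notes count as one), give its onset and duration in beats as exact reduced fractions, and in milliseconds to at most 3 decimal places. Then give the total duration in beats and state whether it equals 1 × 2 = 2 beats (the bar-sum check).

1) 0.0ms=0b +83.333ms=1/5b
2) 83.333ms=1/5b +166.667ms=2/5b
3) 250.0ms=3/5b +83.333ms=1/5b
4) 333.333ms=4/5b +187.5ms=9/20b
5) 520.833ms=5/4b +104.167ms=1/4b
6) 625.0ms=3/2b +208.333ms=1/2b
Σ=2b of 2 (144bpm 2/4) — PASS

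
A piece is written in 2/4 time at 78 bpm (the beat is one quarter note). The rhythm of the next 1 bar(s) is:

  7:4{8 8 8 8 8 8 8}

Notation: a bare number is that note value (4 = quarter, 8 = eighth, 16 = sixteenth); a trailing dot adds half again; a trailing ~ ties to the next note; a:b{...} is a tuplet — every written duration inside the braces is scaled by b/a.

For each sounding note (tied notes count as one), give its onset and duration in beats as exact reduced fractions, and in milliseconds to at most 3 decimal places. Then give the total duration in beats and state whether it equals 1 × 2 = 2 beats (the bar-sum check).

1) 0.0ms=0b +219.78ms=2/7b
2) 219.78ms=2/7b +219.78ms=2/7b
3) 439.56ms=4/7b +219.78ms=2/7b
4) 659.341ms=6/7b +219.78ms=2/7b
5) 879.121ms=8/7b +219.78ms=2/7b
6) 1098.901ms=10/7b +219.78ms=2/7b
7) 1318.681ms=12/7b +219.78ms=2/7b
Σ=2b of 2 (78bpm 2/4) — PASS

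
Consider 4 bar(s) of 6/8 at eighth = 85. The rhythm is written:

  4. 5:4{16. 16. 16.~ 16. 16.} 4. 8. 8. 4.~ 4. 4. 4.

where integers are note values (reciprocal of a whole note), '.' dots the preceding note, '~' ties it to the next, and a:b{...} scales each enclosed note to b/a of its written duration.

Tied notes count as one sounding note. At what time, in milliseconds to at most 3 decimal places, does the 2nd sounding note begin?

note 2 onset = 3b = 2117.647ms

1. 0.0ms @ 0 + 2117.647ms (3)
2. 2117.647ms @ 3 + 423.529ms (3/5)
3. 2541.176ms @ 18/5 + 423.529ms (3/5)
4. 2964.706ms @ 21/5 + 847.059ms (6/5)
5. 3811.765ms @ 27/5 + 423.529ms (3/5)
6. 4235.294ms @ 6 + 2117.647ms (3)
7. 6352.941ms @ 9 + 1058.824ms (3/2)
8. 7411.765ms @ 21/2 + 1058.824ms (3/2)
9. 8470.588ms @ 12 + 4235.294ms (6)
10. 12705.882ms @ 18 + 2117.647ms (3)
11. 14823.529ms @ 21 + 2117.647ms (3)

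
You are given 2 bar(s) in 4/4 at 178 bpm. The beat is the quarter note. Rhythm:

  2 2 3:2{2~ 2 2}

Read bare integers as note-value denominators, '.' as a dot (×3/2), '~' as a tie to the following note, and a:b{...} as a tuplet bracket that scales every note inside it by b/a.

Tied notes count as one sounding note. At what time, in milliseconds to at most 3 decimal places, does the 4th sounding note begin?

note 4 onset = 20/3b = 2247.191ms

1. 0.0ms @ 0 + 674.157ms (2)
2. 674.157ms @ 2 + 674.157ms (2)
3. 1348.315ms @ 4 + 898.876ms (8/3)
4. 2247.191ms @ 20/3 + 449.438ms (4/3)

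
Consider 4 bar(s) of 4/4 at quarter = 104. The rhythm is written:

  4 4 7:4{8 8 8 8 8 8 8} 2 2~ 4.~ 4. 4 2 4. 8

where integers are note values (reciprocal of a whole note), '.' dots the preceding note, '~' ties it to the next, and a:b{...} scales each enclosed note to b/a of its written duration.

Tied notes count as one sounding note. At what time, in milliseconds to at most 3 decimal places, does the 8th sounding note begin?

1. 0.0ms @ 0 + 576.923ms (1)
2. 576.923ms @ 1 + 576.923ms (1)
3. 1153.846ms @ 2 + 164.835ms (2/7)
4. 1318.681ms @ 16/7 + 164.835ms (2/7)
5. 1483.516ms @ 18/7 + 164.835ms (2/7)
6. 1648.352ms @ 20/7 + 164.835ms (2/7)
7. 1813.187ms @ 22/7 + 164.835ms (2/7)
8. 1978.022ms @ 24/7 + 164.835ms (2/7)
9. 2142.857ms @ 26/7 + 164.835ms (2/7)
10. 2307.692ms @ 4 + 1153.846ms (2)
11. 3461.538ms @ 6 + 2884.615ms (5)
12. 6346.154ms @ 11 + 576.923ms (1)
13. 6923.077ms @ 12 + 1153.846ms (2)
14. 8076.923ms @ 14 + 865.385ms (3/2)
15. 8942.308ms @ 31/2 + 288.462ms (1/2)

note 8 onset = 24/7b = 1978.022ms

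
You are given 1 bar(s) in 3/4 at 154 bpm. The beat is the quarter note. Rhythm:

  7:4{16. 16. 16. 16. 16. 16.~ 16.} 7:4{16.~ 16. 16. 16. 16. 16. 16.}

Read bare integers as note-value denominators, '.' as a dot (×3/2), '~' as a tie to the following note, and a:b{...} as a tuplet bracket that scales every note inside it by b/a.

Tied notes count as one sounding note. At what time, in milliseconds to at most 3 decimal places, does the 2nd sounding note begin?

1. 0.0ms @ 0 + 83.488ms (3/14)
2. 83.488ms @ 3/14 + 83.488ms (3/14)
3. 166.976ms @ 3/7 + 83.488ms (3/14)
4. 250.464ms @ 9/14 + 83.488ms (3/14)
5. 333.952ms @ 6/7 + 83.488ms (3/14)
6. 417.44ms @ 15/14 + 166.976ms (3/7)
7. 584.416ms @ 3/2 + 166.976ms (3/7)
8. 751.391ms @ 27/14 + 83.488ms (3/14)
9. 834.879ms @ 15/7 + 83.488ms (3/14)
10. 918.367ms @ 33/14 + 83.488ms (3/14)
11. 1001.855ms @ 18/7 + 83.488ms (3/14)
12. 1085.343ms @ 39/14 + 83.488ms (3/14)

note 2 onset = 3/14b = 83.488ms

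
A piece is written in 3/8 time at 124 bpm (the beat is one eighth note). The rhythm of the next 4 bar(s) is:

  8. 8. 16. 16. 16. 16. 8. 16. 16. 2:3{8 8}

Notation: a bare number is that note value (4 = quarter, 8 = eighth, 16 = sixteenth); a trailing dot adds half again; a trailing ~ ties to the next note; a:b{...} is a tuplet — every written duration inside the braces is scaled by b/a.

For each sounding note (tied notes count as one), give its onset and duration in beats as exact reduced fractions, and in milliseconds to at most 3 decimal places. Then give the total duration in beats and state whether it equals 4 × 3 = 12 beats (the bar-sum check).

1) 0.0ms=0b +725.806ms=3/2b
2) 725.806ms=3/2b +725.806ms=3/2b
3) 1451.613ms=3b +362.903ms=3/4b
4) 1814.516ms=15/4b +362.903ms=3/4b
5) 2177.419ms=9/2b +362.903ms=3/4b
6) 2540.323ms=21/4b +362.903ms=3/4b
7) 2903.226ms=6b +725.806ms=3/2b
8) 3629.032ms=15/2b +362.903ms=3/4b
9) 3991.935ms=33/4b +362.903ms=3/4b
10) 4354.839ms=9b +725.806ms=3/2b
11) 5080.645ms=21/2b +725.806ms=3/2b
Σ=12b of 12 (124bpm 3/8) — PASS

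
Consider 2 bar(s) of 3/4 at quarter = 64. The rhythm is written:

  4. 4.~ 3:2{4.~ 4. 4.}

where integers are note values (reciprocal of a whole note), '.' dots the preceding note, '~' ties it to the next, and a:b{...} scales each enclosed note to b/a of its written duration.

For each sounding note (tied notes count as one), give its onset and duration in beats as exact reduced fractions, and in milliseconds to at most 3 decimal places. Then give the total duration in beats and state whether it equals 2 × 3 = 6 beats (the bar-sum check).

1) 0.0ms=0b +1406.25ms=3/2b
2) 1406.25ms=3/2b +3281.25ms=7/2b
3) 4687.5ms=5b +937.5ms=1b
Σ=6b of 6 (64bpm 3/4) — PASS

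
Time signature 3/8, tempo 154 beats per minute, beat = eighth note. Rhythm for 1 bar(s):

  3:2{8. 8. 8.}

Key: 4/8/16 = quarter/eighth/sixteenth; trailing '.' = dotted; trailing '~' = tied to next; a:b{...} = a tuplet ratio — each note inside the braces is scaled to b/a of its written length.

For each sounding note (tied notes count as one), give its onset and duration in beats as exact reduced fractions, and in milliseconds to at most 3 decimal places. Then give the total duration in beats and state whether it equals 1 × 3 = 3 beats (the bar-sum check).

1) 0.0ms=0b +389.61ms=1b
2) 389.61ms=1b +389.61ms=1b
3) 779.221ms=2b +389.61ms=1b
Σ=3b of 3 (154bpm 3/8) — PASS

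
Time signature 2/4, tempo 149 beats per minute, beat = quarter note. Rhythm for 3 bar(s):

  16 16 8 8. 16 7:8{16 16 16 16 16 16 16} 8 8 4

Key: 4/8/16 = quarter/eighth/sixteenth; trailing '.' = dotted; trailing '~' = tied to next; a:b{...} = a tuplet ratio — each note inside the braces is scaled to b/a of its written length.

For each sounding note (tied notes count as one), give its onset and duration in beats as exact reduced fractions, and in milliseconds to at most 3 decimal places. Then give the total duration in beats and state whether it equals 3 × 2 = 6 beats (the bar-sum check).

1) 0.0ms=0b +100.671ms=1/4b
2) 100.671ms=1/4b +100.671ms=1/4b
3) 201.342ms=1/2b +201.342ms=1/2b
4) 402.685ms=1b +302.013ms=3/4b
5) 704.698ms=7/4b +100.671ms=1/4b
6) 805.369ms=2b +115.053ms=2/7b
7) 920.422ms=16/7b +115.053ms=2/7b
8) 1035.475ms=18/7b +115.053ms=2/7b
9) 1150.527ms=20/7b +115.053ms=2/7b
10) 1265.58ms=22/7b +115.053ms=2/7b
11) 1380.633ms=24/7b +115.053ms=2/7b
12) 1495.686ms=26/7b +115.053ms=2/7b
13) 1610.738ms=4b +201.342ms=1/2b
14) 1812.081ms=9/2b +201.342ms=1/2b
15) 2013.423ms=5b +402.685ms=1b
Σ=6b of 6 (149bpm 2/4) — PASS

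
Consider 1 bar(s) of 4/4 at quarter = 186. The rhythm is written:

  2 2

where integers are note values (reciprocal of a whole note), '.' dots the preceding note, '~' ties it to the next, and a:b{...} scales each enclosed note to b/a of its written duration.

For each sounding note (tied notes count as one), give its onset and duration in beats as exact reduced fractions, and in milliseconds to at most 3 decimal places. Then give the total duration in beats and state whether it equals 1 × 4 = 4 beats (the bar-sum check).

1) 0.0ms=0b +645.161ms=2b
2) 645.161ms=2b +645.161ms=2b
Σ=4b of 4 (186bpm 4/4) — PASS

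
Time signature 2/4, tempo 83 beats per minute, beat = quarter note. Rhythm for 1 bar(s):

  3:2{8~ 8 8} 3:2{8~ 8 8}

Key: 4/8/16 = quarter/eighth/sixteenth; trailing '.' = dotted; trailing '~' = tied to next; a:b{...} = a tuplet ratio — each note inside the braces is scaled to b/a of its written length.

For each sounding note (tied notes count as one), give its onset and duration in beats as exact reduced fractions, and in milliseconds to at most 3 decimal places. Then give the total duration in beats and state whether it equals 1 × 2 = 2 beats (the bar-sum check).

1) 0.0ms=0b +481.928ms=2/3b
2) 481.928ms=2/3b +240.964ms=1/3b
3) 722.892ms=1b +481.928ms=2/3b
4) 1204.819ms=5/3b +240.964ms=1/3b
Σ=2b of 2 (83bpm 2/4) — PASS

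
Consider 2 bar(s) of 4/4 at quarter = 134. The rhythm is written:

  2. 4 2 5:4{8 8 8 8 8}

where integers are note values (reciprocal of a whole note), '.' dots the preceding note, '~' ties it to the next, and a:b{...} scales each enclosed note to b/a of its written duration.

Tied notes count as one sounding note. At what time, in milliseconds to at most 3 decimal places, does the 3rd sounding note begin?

note 3 onset = 4b = 1791.045ms

1. 0.0ms @ 0 + 1343.284ms (3)
2. 1343.284ms @ 3 + 447.761ms (1)
3. 1791.045ms @ 4 + 895.522ms (2)
4. 2686.567ms @ 6 + 179.104ms (2/5)
5. 2865.672ms @ 32/5 + 179.104ms (2/5)
6. 3044.776ms @ 34/5 + 179.104ms (2/5)
7. 3223.881ms @ 36/5 + 179.104ms (2/5)
8. 3402.985ms @ 38/5 + 179.104ms (2/5)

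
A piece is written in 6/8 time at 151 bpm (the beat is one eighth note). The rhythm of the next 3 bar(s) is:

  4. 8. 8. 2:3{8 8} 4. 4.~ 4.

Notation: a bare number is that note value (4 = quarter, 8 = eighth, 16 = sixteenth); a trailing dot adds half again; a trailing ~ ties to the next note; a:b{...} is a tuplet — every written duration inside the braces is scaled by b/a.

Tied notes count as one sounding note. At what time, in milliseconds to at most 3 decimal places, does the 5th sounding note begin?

1. 0.0ms @ 0 + 1192.053ms (3)
2. 1192.053ms @ 3 + 596.026ms (3/2)
3. 1788.079ms @ 9/2 + 596.026ms (3/2)
4. 2384.106ms @ 6 + 596.026ms (3/2)
5. 2980.132ms @ 15/2 + 596.026ms (3/2)
6. 3576.159ms @ 9 + 1192.053ms (3)
7. 4768.212ms @ 12 + 2384.106ms (6)

note 5 onset = 15/2b = 2980.132ms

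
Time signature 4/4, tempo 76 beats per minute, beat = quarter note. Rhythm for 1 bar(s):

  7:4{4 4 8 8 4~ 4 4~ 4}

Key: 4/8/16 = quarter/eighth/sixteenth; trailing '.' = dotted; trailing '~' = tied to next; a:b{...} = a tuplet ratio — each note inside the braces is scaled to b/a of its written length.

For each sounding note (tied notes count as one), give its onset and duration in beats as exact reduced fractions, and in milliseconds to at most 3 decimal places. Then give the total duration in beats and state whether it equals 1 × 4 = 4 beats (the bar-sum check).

1) 0.0ms=0b +451.128ms=4/7b
2) 451.128ms=4/7b +451.128ms=4/7b
3) 902.256ms=8/7b +225.564ms=2/7b
4) 1127.82ms=10/7b +225.564ms=2/7b
5) 1353.383ms=12/7b +902.256ms=8/7b
6) 2255.639ms=20/7b +902.256ms=8/7b
Σ=4b of 4 (76bpm 4/4) — PASS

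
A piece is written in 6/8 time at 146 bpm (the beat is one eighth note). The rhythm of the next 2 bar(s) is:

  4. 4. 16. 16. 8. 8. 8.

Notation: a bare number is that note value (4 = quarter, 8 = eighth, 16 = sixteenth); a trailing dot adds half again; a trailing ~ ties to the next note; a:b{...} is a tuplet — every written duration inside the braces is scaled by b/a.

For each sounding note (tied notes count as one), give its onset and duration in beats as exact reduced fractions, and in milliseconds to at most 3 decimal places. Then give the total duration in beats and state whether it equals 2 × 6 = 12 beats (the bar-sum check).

1) 0.0ms=0b +1232.877ms=3b
2) 1232.877ms=3b +1232.877ms=3b
3) 2465.753ms=6b +308.219ms=3/4b
4) 2773.973ms=27/4b +308.219ms=3/4b
5) 3082.192ms=15/2b +616.438ms=3/2b
6) 3698.63ms=9b +616.438ms=3/2b
7) 4315.068ms=21/2b +616.438ms=3/2b
Σ=12b of 12 (146bpm 6/8) — PASS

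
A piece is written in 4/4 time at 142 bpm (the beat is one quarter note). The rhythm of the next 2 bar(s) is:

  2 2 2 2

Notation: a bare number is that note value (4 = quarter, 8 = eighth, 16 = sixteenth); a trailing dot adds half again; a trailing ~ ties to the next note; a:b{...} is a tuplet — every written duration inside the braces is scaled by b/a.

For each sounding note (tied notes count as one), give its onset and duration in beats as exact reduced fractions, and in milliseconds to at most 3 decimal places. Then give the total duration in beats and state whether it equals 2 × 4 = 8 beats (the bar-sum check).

1) 0.0ms=0b +845.07ms=2b
2) 845.07ms=2b +845.07ms=2b
3) 1690.141ms=4b +845.07ms=2b
4) 2535.211ms=6b +845.07ms=2b
Σ=8b of 8 (142bpm 4/4) — PASS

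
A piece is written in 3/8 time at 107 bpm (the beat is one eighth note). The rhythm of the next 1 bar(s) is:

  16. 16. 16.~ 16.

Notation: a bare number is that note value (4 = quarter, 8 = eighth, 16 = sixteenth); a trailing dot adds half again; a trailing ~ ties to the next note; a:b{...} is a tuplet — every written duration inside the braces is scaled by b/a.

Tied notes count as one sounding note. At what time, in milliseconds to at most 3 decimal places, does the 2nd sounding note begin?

1. 0.0ms @ 0 + 420.561ms (3/4)
2. 420.561ms @ 3/4 + 420.561ms (3/4)
3. 841.121ms @ 3/2 + 841.121ms (3/2)

note 2 onset = 3/4b = 420.561ms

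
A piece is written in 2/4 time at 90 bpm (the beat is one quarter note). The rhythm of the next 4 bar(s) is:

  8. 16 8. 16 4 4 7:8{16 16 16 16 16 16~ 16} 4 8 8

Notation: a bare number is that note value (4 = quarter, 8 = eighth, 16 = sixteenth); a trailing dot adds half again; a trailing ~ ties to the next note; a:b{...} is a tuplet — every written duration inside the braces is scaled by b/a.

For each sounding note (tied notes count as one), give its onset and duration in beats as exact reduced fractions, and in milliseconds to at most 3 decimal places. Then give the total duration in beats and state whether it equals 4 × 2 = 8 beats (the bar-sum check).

1) 0.0ms=0b +500.0ms=3/4b
2) 500.0ms=3/4b +166.667ms=1/4b
3) 666.667ms=1b +500.0ms=3/4b
4) 1166.667ms=7/4b +166.667ms=1/4b
5) 1333.333ms=2b +666.667ms=1b
6) 2000.0ms=3b +666.667ms=1b
7) 2666.667ms=4b +190.476ms=2/7b
8) 2857.143ms=30/7b +190.476ms=2/7b
9) 3047.619ms=32/7b +190.476ms=2/7b
10) 3238.095ms=34/7b +190.476ms=2/7b
11) 3428.571ms=36/7b +190.476ms=2/7b
12) 3619.048ms=38/7b +380.952ms=4/7b
13) 4000.0ms=6b +666.667ms=1b
14) 4666.667ms=7b +333.333ms=1/2b
15) 5000.0ms=15/2b +333.333ms=1/2b
Σ=8b of 8 (90bpm 2/4) — PASS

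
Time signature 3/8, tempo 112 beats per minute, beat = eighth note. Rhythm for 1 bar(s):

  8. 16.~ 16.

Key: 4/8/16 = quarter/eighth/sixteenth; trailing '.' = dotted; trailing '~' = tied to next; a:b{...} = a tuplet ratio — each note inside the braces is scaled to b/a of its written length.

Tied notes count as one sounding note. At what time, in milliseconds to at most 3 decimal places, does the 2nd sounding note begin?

1. 0.0ms @ 0 + 803.571ms (3/2)
2. 803.571ms @ 3/2 + 803.571ms (3/2)

note 2 onset = 3/2b = 803.571ms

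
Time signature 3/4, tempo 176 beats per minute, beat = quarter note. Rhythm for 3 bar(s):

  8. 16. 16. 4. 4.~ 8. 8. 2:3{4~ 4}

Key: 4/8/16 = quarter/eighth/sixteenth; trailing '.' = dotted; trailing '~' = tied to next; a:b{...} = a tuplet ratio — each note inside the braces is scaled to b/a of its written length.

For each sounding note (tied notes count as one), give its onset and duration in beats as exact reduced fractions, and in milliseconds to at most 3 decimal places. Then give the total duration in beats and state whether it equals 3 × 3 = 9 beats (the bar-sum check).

1) 0.0ms=0b +255.682ms=3/4b
2) 255.682ms=3/4b +127.841ms=3/8b
3) 383.523ms=9/8b +127.841ms=3/8b
4) 511.364ms=3/2b +511.364ms=3/2b
5) 1022.727ms=3b +767.045ms=9/4b
6) 1789.773ms=21/4b +255.682ms=3/4b
7) 2045.455ms=6b +1022.727ms=3b
Σ=9b of 9 (176bpm 3/4) — PASS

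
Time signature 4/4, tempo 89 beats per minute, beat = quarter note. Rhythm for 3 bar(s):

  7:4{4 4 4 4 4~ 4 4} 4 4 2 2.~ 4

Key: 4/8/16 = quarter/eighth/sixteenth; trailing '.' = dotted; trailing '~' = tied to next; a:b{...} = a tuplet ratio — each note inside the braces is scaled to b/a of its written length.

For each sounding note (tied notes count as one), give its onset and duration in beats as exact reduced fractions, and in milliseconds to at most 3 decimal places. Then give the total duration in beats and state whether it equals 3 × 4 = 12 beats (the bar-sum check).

1) 0.0ms=0b +385.233ms=4/7b
2) 385.233ms=4/7b +385.233ms=4/7b
3) 770.465ms=8/7b +385.233ms=4/7b
4) 1155.698ms=12/7b +385.233ms=4/7b
5) 1540.931ms=16/7b +770.465ms=8/7b
6) 2311.396ms=24/7b +385.233ms=4/7b
7) 2696.629ms=4b +674.157ms=1b
8) 3370.787ms=5b +674.157ms=1b
9) 4044.944ms=6b +1348.315ms=2b
10) 5393.258ms=8b +2696.629ms=4b
Σ=12b of 12 (89bpm 4/4) — PASS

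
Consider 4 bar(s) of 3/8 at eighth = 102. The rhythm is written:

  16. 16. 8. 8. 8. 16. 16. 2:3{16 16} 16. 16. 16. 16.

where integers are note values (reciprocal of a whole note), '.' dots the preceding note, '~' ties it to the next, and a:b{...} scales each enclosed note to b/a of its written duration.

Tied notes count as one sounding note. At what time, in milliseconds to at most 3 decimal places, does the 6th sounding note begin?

1. 0.0ms @ 0 + 441.176ms (3/4)
2. 441.176ms @ 3/4 + 441.176ms (3/4)
3. 882.353ms @ 3/2 + 882.353ms (3/2)
4. 1764.706ms @ 3 + 882.353ms (3/2)
5. 2647.059ms @ 9/2 + 882.353ms (3/2)
6. 3529.412ms @ 6 + 441.176ms (3/4)
7. 3970.588ms @ 27/4 + 441.176ms (3/4)
8. 4411.765ms @ 15/2 + 441.176ms (3/4)
9. 4852.941ms @ 33/4 + 441.176ms (3/4)
10. 5294.118ms @ 9 + 441.176ms (3/4)
11. 5735.294ms @ 39/4 + 441.176ms (3/4)
12. 6176.471ms @ 21/2 + 441.176ms (3/4)
13. 6617.647ms @ 45/4 + 441.176ms (3/4)

note 6 onset = 6b = 3529.412ms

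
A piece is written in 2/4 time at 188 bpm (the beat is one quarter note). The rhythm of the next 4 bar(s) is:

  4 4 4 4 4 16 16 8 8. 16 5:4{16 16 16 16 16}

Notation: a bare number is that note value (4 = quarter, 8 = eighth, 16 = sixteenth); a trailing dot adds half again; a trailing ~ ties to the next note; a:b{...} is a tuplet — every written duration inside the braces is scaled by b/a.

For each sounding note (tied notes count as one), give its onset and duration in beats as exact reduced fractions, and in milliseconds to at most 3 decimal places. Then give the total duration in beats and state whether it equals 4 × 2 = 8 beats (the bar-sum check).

1) 0.0ms=0b +319.149ms=1b
2) 319.149ms=1b +319.149ms=1b
3) 638.298ms=2b +319.149ms=1b
4) 957.447ms=3b +319.149ms=1b
5) 1276.596ms=4b +319.149ms=1b
6) 1595.745ms=5b +79.787ms=1/4b
7) 1675.532ms=21/4b +79.787ms=1/4b
8) 1755.319ms=11/2b +159.574ms=1/2b
9) 1914.894ms=6b +239.362ms=3/4b
10) 2154.255ms=27/4b +79.787ms=1/4b
11) 2234.043ms=7b +63.83ms=1/5b
12) 2297.872ms=36/5b +63.83ms=1/5b
13) 2361.702ms=37/5b +63.83ms=1/5b
14) 2425.532ms=38/5b +63.83ms=1/5b
15) 2489.362ms=39/5b +63.83ms=1/5b
Σ=8b of 8 (188bpm 2/4) — PASS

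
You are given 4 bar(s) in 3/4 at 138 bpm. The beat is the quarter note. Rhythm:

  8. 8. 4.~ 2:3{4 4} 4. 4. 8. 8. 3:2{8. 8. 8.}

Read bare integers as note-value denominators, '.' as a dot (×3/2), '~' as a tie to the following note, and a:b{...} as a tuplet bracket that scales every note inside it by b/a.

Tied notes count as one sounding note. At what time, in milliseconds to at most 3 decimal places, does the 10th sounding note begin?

1. 0.0ms @ 0 + 326.087ms (3/4)
2. 326.087ms @ 3/4 + 326.087ms (3/4)
3. 652.174ms @ 3/2 + 1304.348ms (3)
4. 1956.522ms @ 9/2 + 652.174ms (3/2)
5. 2608.696ms @ 6 + 652.174ms (3/2)
6. 3260.87ms @ 15/2 + 652.174ms (3/2)
7. 3913.043ms @ 9 + 326.087ms (3/4)
8. 4239.13ms @ 39/4 + 326.087ms (3/4)
9. 4565.217ms @ 21/2 + 217.391ms (1/2)
10. 4782.609ms @ 11 + 217.391ms (1/2)
11. 5000.0ms @ 23/2 + 217.391ms (1/2)

note 10 onset = 11b = 4782.609ms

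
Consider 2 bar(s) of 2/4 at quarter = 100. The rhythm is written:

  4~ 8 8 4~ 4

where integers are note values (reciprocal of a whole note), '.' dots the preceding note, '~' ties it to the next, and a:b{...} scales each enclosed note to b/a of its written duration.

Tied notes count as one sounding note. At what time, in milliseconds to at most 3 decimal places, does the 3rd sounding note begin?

note 3 onset = 2b = 1200.0ms

1. 0.0ms @ 0 + 900.0ms (3/2)
2. 900.0ms @ 3/2 + 300.0ms (1/2)
3. 1200.0ms @ 2 + 1200.0ms (2)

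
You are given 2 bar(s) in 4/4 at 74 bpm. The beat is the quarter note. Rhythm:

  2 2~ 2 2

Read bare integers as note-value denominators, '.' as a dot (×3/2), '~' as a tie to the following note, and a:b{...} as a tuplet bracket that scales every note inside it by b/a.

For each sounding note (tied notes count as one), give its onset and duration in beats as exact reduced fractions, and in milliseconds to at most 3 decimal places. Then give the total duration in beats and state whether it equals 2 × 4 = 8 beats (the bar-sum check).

1) 0.0ms=0b +1621.622ms=2b
2) 1621.622ms=2b +3243.243ms=4b
3) 4864.865ms=6b +1621.622ms=2b
Σ=8b of 8 (74bpm 4/4) — PASS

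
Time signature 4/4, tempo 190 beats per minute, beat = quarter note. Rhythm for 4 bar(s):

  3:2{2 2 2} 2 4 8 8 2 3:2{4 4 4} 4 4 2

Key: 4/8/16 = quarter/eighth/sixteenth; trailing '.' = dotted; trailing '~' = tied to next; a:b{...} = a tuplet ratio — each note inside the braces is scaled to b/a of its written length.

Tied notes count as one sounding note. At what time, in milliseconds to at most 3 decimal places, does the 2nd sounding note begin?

note 2 onset = 4/3b = 421.053ms

1. 0.0ms @ 0 + 421.053ms (4/3)
2. 421.053ms @ 4/3 + 421.053ms (4/3)
3. 842.105ms @ 8/3 + 421.053ms (4/3)
4. 1263.158ms @ 4 + 631.579ms (2)
5. 1894.737ms @ 6 + 315.789ms (1)
6. 2210.526ms @ 7 + 157.895ms (1/2)
7. 2368.421ms @ 15/2 + 157.895ms (1/2)
8. 2526.316ms @ 8 + 631.579ms (2)
9. 3157.895ms @ 10 + 210.526ms (2/3)
10. 3368.421ms @ 32/3 + 210.526ms (2/3)
11. 3578.947ms @ 34/3 + 210.526ms (2/3)
12. 3789.474ms @ 12 + 315.789ms (1)
13. 4105.263ms @ 13 + 315.789ms (1)
14. 4421.053ms @ 14 + 631.579ms (2)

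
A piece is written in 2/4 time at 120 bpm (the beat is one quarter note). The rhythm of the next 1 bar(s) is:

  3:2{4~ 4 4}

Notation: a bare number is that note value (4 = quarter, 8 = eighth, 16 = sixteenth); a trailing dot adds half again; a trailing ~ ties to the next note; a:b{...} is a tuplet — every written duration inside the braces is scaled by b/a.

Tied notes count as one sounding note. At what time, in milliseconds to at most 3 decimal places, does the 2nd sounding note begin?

note 2 onset = 4/3b = 666.667ms

1. 0.0ms @ 0 + 666.667ms (4/3)
2. 666.667ms @ 4/3 + 333.333ms (2/3)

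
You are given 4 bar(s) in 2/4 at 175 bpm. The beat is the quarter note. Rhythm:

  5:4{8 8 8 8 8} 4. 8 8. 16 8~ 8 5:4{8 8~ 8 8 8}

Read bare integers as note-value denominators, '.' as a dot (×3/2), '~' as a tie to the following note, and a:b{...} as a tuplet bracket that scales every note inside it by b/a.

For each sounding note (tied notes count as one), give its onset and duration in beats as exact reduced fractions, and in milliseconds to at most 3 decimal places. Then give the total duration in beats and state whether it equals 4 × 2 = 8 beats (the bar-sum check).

1) 0.0ms=0b +137.143ms=2/5b
2) 137.143ms=2/5b +137.143ms=2/5b
3) 274.286ms=4/5b +137.143ms=2/5b
4) 411.429ms=6/5b +137.143ms=2/5b
5) 548.571ms=8/5b +137.143ms=2/5b
6) 685.714ms=2b +514.286ms=3/2b
7) 1200.0ms=7/2b +171.429ms=1/2b
8) 1371.429ms=4b +257.143ms=3/4b
9) 1628.571ms=19/4b +85.714ms=1/4b
10) 1714.286ms=5b +342.857ms=1b
11) 2057.143ms=6b +137.143ms=2/5b
12) 2194.286ms=32/5b +274.286ms=4/5b
13) 2468.571ms=36/5b +137.143ms=2/5b
14) 2605.714ms=38/5b +137.143ms=2/5b
Σ=8b of 8 (175bpm 2/4) — PASS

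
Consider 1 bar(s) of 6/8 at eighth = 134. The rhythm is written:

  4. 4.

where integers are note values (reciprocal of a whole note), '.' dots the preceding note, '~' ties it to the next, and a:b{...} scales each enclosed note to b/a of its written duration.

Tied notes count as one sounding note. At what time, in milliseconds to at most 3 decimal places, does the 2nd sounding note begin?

note 2 onset = 3b = 1343.284ms

1. 0.0ms @ 0 + 1343.284ms (3)
2. 1343.284ms @ 3 + 1343.284ms (3)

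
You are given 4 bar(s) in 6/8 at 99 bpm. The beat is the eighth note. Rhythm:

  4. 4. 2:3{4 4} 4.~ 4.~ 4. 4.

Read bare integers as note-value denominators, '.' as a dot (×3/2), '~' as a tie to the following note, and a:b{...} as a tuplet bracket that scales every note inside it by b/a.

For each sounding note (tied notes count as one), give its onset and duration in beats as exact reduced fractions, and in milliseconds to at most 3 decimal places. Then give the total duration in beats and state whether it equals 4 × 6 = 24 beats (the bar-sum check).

1) 0.0ms=0b +1818.182ms=3b
2) 1818.182ms=3b +1818.182ms=3b
3) 3636.364ms=6b +1818.182ms=3b
4) 5454.545ms=9b +1818.182ms=3b
5) 7272.727ms=12b +5454.545ms=9b
6) 12727.273ms=21b +1818.182ms=3b
Σ=24b of 24 (99bpm 6/8) — PASS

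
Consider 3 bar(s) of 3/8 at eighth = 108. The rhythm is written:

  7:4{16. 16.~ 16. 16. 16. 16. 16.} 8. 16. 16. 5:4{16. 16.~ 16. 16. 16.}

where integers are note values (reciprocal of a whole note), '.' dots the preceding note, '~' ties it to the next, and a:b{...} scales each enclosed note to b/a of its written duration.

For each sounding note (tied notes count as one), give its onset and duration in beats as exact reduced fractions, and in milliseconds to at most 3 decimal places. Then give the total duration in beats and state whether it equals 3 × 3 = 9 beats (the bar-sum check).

1) 0.0ms=0b +238.095ms=3/7b
2) 238.095ms=3/7b +476.19ms=6/7b
3) 714.286ms=9/7b +238.095ms=3/7b
4) 952.381ms=12/7b +238.095ms=3/7b
5) 1190.476ms=15/7b +238.095ms=3/7b
6) 1428.571ms=18/7b +238.095ms=3/7b
7) 1666.667ms=3b +833.333ms=3/2b
8) 2500.0ms=9/2b +416.667ms=3/4b
9) 2916.667ms=21/4b +416.667ms=3/4b
10) 3333.333ms=6b +333.333ms=3/5b
11) 3666.667ms=33/5b +666.667ms=6/5b
12) 4333.333ms=39/5b +333.333ms=3/5b
13) 4666.667ms=42/5b +333.333ms=3/5b
Σ=9b of 9 (108bpm 3/8) — PASS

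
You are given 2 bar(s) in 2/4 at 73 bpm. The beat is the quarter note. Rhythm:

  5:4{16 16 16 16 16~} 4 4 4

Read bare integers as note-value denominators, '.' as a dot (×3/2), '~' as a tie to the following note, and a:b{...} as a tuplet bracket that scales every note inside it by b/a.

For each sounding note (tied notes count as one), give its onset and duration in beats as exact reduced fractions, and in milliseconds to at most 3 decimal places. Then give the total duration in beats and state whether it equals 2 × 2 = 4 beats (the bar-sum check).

1) 0.0ms=0b +164.384ms=1/5b
2) 164.384ms=1/5b +164.384ms=1/5b
3) 328.767ms=2/5b +164.384ms=1/5b
4) 493.151ms=3/5b +164.384ms=1/5b
5) 657.534ms=4/5b +986.301ms=6/5b
6) 1643.836ms=2b +821.918ms=1b
7) 2465.753ms=3b +821.918ms=1b
Σ=4b of 4 (73bpm 2/4) — PASS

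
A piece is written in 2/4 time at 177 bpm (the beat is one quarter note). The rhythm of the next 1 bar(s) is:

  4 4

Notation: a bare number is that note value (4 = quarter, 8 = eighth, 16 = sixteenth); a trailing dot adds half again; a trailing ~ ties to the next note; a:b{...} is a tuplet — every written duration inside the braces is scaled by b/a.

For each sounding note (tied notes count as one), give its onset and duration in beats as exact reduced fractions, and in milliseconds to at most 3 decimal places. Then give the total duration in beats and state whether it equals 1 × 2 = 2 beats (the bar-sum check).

1) 0.0ms=0b +338.983ms=1b
2) 338.983ms=1b +338.983ms=1b
Σ=2b of 2 (177bpm 2/4) — PASS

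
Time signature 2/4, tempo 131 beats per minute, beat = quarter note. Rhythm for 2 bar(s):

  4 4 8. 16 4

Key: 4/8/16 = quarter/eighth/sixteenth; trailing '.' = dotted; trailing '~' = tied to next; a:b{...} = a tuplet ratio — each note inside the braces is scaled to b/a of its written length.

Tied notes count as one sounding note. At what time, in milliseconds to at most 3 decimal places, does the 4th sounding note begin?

1. 0.0ms @ 0 + 458.015ms (1)
2. 458.015ms @ 1 + 458.015ms (1)
3. 916.031ms @ 2 + 343.511ms (3/4)
4. 1259.542ms @ 11/4 + 114.504ms (1/4)
5. 1374.046ms @ 3 + 458.015ms (1)

note 4 onset = 11/4b = 1259.542ms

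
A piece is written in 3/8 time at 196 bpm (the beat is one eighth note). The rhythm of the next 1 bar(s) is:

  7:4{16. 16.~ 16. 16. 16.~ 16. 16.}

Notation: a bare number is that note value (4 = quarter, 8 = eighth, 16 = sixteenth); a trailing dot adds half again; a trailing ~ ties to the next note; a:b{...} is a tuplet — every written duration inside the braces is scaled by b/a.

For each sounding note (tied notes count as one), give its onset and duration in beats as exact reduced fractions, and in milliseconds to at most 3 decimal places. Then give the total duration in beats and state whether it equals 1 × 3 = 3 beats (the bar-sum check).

1) 0.0ms=0b +131.195ms=3/7b
2) 131.195ms=3/7b +262.391ms=6/7b
3) 393.586ms=9/7b +131.195ms=3/7b
4) 524.781ms=12/7b +262.391ms=6/7b
5) 787.172ms=18/7b +131.195ms=3/7b
Σ=3b of 3 (196bpm 3/8) — PASS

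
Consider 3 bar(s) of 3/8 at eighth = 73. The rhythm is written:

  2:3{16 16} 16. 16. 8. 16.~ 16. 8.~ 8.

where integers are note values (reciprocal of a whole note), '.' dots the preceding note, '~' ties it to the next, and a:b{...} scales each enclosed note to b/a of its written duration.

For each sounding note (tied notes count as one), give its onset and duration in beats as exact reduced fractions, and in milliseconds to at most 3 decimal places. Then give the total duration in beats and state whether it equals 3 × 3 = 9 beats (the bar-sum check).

1) 0.0ms=0b +616.438ms=3/4b
2) 616.438ms=3/4b +616.438ms=3/4b
3) 1232.877ms=3/2b +616.438ms=3/4b
4) 1849.315ms=9/4b +616.438ms=3/4b
5) 2465.753ms=3b +1232.877ms=3/2b
6) 3698.63ms=9/2b +1232.877ms=3/2b
7) 4931.507ms=6b +2465.753ms=3b
Σ=9b of 9 (73bpm 3/8) — PASS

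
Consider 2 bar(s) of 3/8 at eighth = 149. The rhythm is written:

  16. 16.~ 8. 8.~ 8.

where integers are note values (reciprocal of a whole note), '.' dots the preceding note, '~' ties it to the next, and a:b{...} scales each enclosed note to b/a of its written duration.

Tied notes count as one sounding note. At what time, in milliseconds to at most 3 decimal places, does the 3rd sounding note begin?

note 3 onset = 3b = 1208.054ms

1. 0.0ms @ 0 + 302.013ms (3/4)
2. 302.013ms @ 3/4 + 906.04ms (9/4)
3. 1208.054ms @ 3 + 1208.054ms (3)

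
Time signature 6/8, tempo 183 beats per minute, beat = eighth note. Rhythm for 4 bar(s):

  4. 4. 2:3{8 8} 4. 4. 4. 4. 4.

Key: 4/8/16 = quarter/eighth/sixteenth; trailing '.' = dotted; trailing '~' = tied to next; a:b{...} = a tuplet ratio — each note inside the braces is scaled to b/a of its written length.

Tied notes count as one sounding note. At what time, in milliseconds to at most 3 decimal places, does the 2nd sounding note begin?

note 2 onset = 3b = 983.607ms

1. 0.0ms @ 0 + 983.607ms (3)
2. 983.607ms @ 3 + 983.607ms (3)
3. 1967.213ms @ 6 + 491.803ms (3/2)
4. 2459.016ms @ 15/2 + 491.803ms (3/2)
5. 2950.82ms @ 9 + 983.607ms (3)
6. 3934.426ms @ 12 + 983.607ms (3)
7. 4918.033ms @ 15 + 983.607ms (3)
8. 5901.639ms @ 18 + 983.607ms (3)
9. 6885.246ms @ 21 + 983.607ms (3)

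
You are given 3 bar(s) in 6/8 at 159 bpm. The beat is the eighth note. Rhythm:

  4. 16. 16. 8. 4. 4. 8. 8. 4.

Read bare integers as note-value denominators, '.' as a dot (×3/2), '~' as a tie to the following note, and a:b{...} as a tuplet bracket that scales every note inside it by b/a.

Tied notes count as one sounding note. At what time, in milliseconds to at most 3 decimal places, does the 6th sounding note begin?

note 6 onset = 9b = 3396.226ms

1. 0.0ms @ 0 + 1132.075ms (3)
2. 1132.075ms @ 3 + 283.019ms (3/4)
3. 1415.094ms @ 15/4 + 283.019ms (3/4)
4. 1698.113ms @ 9/2 + 566.038ms (3/2)
5. 2264.151ms @ 6 + 1132.075ms (3)
6. 3396.226ms @ 9 + 1132.075ms (3)
7. 4528.302ms @ 12 + 566.038ms (3/2)
8. 5094.34ms @ 27/2 + 566.038ms (3/2)
9. 5660.377ms @ 15 + 1132.075ms (3)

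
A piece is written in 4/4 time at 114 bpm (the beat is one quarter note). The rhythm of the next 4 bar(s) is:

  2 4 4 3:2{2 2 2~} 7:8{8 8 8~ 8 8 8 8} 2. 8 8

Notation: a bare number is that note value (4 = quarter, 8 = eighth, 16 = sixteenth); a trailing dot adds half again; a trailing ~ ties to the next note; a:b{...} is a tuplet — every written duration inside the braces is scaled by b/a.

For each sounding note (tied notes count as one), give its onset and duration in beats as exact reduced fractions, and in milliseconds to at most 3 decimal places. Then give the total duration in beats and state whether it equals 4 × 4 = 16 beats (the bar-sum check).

1) 0.0ms=0b +1052.632ms=2b
2) 1052.632ms=2b +526.316ms=1b
3) 1578.947ms=3b +526.316ms=1b
4) 2105.263ms=4b +701.754ms=4/3b
5) 2807.018ms=16/3b +701.754ms=4/3b
6) 3508.772ms=20/3b +1002.506ms=40/21b
7) 4511.278ms=60/7b +300.752ms=4/7b
8) 4812.03ms=64/7b +601.504ms=8/7b
9) 5413.534ms=72/7b +300.752ms=4/7b
10) 5714.286ms=76/7b +300.752ms=4/7b
11) 6015.038ms=80/7b +300.752ms=4/7b
12) 6315.789ms=12b +1578.947ms=3b
13) 7894.737ms=15b +263.158ms=1/2b
14) 8157.895ms=31/2b +263.158ms=1/2b
Σ=16b of 16 (114bpm 4/4) — PASS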